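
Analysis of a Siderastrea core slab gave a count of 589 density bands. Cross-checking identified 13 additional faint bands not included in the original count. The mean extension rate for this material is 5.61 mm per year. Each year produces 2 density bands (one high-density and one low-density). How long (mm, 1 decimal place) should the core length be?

1688.6 mm

Correcting the raw count gives 589 + 13 = 602 true density bands.
Dividing by 2 density bands per year: 602 / 2 = 301 years.
Predicted length = 5.61 mm/year × 301 years = 1688.6 mm.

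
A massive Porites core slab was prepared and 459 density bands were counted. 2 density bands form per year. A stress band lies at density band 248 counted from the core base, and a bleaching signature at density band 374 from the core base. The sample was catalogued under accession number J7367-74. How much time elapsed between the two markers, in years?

63 yr

The two markers are separated by 374 − 248 = 126 density bands.
With 2 density bands per year, 126 / 2 = 63 years.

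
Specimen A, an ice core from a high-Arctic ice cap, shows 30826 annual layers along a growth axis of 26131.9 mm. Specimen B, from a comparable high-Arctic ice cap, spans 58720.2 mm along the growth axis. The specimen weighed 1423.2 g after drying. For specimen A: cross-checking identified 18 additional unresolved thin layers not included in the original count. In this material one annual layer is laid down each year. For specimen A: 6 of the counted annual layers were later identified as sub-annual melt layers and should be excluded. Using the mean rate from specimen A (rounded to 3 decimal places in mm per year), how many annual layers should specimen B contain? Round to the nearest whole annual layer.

Specimen A: correcting the raw count gives 30826 − 6 + 18 = 30838 true annual layers.
A: Mean rate = 26131.9 mm / 30838 years ≈ 0.847 mm per year.
For B, 58720.2 / 0.847 = 69327.27 years ≈ 69327 annual layers.

69327 annual layers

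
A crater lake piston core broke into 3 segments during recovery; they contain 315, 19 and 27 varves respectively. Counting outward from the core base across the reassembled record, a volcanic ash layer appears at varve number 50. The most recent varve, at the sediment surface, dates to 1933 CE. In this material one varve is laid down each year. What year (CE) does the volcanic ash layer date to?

1622 CE

Total varves = 315 + 19 + 27 = 361.
Between varve 50 and the sediment surface there are 361 − 50 = 311 varves.
1933 − 311 = 1622 CE.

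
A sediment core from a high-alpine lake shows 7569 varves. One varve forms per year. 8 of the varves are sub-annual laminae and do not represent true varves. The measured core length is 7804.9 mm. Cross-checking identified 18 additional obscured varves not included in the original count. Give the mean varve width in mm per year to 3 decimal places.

1.030 mm per year

True varve count = 7569 − 8 + 18 = 7579.
Mean rate = 7804.9 mm / 7579 years ≈ 1.030 mm per year.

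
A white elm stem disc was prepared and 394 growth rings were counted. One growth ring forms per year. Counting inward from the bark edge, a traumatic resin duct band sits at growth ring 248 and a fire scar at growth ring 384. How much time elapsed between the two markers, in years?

The two markers are separated by 384 − 248 = 136 growth rings.
At one growth ring per year, 136 years elapsed between them.

136 yr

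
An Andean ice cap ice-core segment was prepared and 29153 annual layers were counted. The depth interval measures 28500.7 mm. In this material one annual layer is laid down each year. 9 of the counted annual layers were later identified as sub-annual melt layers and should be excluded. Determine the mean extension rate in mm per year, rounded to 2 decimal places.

0.98 mm per year

Correcting the raw count gives 29153 − 9 = 29144 true annual layers.
28500.7 mm over 29144 years gives 28500.7 / 29144 ≈ 0.98 mm per year.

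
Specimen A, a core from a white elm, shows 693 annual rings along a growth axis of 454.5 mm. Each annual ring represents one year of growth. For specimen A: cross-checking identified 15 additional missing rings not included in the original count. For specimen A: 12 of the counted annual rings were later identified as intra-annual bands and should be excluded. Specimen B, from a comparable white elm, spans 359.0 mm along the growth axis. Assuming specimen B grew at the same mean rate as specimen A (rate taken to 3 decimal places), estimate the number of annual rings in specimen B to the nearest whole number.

550 annual rings

Specimen A: adjusted count: 693 − 12 + 15 = 696 annual rings.
A: 454.5 mm over 696 years gives 454.5 / 696 ≈ 0.653 mm/yr.
For B, 359.0 / 0.653 = 549.77 years ≈ 550 annual rings.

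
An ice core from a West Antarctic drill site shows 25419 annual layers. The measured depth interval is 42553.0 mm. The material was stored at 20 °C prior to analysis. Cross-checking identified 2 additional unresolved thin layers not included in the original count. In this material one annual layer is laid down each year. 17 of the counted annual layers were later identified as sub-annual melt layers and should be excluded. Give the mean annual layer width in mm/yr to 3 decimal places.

After corrections the count is 25419 − 17 + 2 = 25404 annual layers.
Extension rate ≈ 42553.0 / 25404 = 1.675 mm/yr.

1.675 mm/yr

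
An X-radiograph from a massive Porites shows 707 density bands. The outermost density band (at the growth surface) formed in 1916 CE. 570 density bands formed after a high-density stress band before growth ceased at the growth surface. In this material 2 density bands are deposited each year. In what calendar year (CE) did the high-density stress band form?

570 density bands formed after the high-density stress band.
With 2 density bands per year, 570 / 2 = 285 years.
The density band at the growth surface is 1916 CE, so the high-density stress band dates to 1916 − 285 = 1631 CE.

1631 CE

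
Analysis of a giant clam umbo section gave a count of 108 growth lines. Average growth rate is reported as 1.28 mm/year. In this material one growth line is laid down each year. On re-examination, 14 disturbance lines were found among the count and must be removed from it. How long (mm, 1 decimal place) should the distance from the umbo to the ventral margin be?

120.3 mm

Adjusted count: 108 − 14 = 94 growth lines.
Predicted length = 1.28 mm/year × 94 years = 120.3 mm.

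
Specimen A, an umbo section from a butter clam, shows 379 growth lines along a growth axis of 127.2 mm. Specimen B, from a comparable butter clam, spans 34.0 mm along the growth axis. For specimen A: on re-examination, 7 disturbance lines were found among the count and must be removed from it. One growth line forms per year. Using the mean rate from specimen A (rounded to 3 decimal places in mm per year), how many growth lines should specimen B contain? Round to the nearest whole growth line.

99 growth lines

Specimen A: true growth line count = 379 − 7 = 372.
A: Mean rate = 127.2 mm / 372 years ≈ 0.342 mm/year.
For B, 34.0 / 0.342 = 99.42 years ≈ 99 growth lines.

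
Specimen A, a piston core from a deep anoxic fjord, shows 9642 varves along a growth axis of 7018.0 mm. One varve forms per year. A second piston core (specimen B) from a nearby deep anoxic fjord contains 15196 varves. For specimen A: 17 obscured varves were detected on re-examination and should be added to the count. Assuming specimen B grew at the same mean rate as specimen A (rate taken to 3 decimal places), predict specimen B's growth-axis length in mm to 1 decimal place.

11047.5 mm

Specimen A: correcting the raw count gives 9642 + 17 = 9659 true varves.
A: Mean rate = 7018.0 mm / 9659 years ≈ 0.727 mm/year.
For B, 0.727 mm/year × 15196 years = 11047.5 mm.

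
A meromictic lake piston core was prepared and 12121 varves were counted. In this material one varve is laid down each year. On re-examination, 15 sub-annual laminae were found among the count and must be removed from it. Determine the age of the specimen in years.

12106 years

Adjusted count: 12121 − 15 = 12106 varves.
One varve per year makes the duration 12106 years.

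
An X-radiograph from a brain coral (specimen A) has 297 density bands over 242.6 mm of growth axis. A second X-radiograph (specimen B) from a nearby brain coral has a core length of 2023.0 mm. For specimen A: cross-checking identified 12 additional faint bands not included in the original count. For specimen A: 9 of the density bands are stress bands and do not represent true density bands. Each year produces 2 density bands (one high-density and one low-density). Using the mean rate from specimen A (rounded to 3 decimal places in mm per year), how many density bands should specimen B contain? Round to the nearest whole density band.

Specimen A: after corrections the count is 297 − 9 + 12 = 300 density bands.
Specimen A: with 2 density bands per year, 300 / 2 = 150 years.
A: Extension rate ≈ 242.6 / 150 = 1.617 mm/year.
Specimen B: 2023.0 mm / 1.617 mm per year = 1251.08 years; at 2 density bands per year that is 1251.08 × 2 ≈ 2502 density bands.

2502 density bands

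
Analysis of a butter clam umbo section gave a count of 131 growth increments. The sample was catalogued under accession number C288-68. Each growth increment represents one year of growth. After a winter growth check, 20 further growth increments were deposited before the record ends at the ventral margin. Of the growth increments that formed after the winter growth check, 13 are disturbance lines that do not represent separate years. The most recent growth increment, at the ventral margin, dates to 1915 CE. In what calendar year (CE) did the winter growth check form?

1908 CE

20 growth increments formed after the winter growth check.
20 − 13 false = 7 true growth increments after the winter growth check.
Counting back 7 years from 1915 CE places the winter growth check in 1915 − 7 = 1908 CE.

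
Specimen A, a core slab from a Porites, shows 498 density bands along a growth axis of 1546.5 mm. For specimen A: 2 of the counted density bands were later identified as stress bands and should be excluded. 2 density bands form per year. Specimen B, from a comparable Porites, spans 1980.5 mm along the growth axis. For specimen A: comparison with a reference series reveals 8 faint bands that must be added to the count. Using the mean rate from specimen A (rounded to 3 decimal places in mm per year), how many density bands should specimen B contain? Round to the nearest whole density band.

Specimen A: true density band count = 498 − 2 + 8 = 504.
Specimen A: dividing by 2 density bands per year: 504 / 2 = 252 years.
A: 1546.5 mm over 252 years gives 1546.5 / 252 ≈ 6.137 mm/year.
Specimen B: 1980.5 mm / 6.137 mm per year = 322.71 years; at 2 density bands per year that is 322.71 × 2 ≈ 645 density bands.

645 density bands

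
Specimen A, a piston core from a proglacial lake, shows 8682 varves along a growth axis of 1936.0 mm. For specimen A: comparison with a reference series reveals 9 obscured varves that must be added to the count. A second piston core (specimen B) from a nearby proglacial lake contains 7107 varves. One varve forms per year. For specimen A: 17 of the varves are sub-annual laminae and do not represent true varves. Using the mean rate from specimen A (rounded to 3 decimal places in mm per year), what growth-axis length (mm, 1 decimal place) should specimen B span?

Specimen A: correcting the raw count gives 8682 − 17 + 9 = 8674 true varves.
A: Extension rate ≈ 1936.0 / 8674 = 0.223 mm/yr.
For B, 0.223 mm/year × 7107 years = 1584.9 mm.

1584.9 mm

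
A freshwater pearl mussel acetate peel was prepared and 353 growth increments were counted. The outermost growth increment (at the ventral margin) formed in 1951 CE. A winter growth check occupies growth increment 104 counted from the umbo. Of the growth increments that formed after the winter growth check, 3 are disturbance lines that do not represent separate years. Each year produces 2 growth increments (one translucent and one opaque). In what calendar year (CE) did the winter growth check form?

1828 CE

The winter growth check sits at growth increment 104 from the umbo, so 353 − 104 = 249 growth increments formed after it.
Removing the 3 false growth increments leaves 249 − 3 = 246 true growth increments beyond the winter growth check.
246 growth increments at 2 per year is 246 / 2 = 123 years.
The growth increment at the ventral margin is 1951 CE, so the winter growth check dates to 1951 − 123 = 1828 CE.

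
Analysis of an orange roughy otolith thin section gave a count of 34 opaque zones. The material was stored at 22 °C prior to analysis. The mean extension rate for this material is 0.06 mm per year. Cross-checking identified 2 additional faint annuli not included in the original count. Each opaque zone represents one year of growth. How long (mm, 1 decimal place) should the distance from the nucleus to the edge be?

2.2 mm

Correcting the raw count gives 34 + 2 = 36 true opaque zones.
36 years at 0.06 mm/year gives 0.06 × 36 = 2.2 mm.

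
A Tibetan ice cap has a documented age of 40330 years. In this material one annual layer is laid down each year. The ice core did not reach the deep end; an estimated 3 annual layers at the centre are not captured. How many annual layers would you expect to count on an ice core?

40327 annual layers

Expected annual layers over 40330 years: 40330.
Subtracting the 3 annual layers not captured gives 40330 − 3 = 40327 annual layers in the record.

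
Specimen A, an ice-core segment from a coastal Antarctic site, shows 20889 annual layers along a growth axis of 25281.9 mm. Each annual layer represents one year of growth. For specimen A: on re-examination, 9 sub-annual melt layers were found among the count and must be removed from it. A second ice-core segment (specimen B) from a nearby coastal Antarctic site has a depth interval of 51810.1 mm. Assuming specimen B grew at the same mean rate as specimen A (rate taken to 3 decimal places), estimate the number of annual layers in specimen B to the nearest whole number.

Specimen A: after corrections the count is 20889 − 9 = 20880 annual layers.
A: 25281.9 mm over 20880 years gives 25281.9 / 20880 ≈ 1.211 mm/year.
B spans 51810.1 / 1.211 = 42782.91 years ≈ 42783 annual layers.

42783 annual layers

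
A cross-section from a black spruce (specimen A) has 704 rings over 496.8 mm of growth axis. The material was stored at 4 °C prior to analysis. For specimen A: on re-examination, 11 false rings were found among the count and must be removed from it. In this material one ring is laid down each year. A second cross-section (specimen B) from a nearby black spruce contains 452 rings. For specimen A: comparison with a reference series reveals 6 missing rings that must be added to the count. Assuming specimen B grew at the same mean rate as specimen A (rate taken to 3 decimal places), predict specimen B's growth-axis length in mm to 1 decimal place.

321.4 mm

Specimen A: adjusted count: 704 − 11 + 6 = 699 rings.
A: Mean rate = 496.8 mm / 699 years ≈ 0.711 mm per year.
Length of B = 0.711 × 452 = 321.4 mm.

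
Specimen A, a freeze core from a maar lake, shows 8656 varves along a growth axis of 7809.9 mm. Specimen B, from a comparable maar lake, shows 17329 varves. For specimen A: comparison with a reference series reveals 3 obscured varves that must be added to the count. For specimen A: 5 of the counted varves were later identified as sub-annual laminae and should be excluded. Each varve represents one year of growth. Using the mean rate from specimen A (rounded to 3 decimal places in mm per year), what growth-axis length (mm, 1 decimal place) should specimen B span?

15630.8 mm

Specimen A: after corrections the count is 8656 − 5 + 3 = 8654 varves.
A: Mean rate = 7809.9 mm / 8654 years ≈ 0.902 mm/yr.
B's length ≈ 0.902 × 17329 = 15630.8 mm.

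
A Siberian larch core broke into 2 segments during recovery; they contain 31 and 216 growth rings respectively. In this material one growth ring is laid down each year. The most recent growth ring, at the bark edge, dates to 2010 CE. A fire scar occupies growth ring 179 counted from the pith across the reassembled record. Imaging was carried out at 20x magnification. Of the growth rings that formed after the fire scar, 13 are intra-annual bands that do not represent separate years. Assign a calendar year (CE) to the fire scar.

Total growth rings = 31 + 216 = 247.
Between growth ring 179 and the bark edge there are 247 − 179 = 68 growth rings.
Excluding 13 false growth rings: 68 − 13 = 55.
2010 − 55 = 1955 CE.

1955 CE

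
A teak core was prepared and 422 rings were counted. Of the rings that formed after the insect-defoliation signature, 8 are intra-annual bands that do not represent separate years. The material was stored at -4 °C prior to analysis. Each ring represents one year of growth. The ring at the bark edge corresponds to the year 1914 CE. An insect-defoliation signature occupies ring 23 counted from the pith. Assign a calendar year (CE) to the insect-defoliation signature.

1523 CE

422 − 23 = 399 rings lie beyond the insect-defoliation signature toward the bark edge.
Excluding 8 false rings: 399 − 8 = 391.
1914 − 391 = 1523 CE.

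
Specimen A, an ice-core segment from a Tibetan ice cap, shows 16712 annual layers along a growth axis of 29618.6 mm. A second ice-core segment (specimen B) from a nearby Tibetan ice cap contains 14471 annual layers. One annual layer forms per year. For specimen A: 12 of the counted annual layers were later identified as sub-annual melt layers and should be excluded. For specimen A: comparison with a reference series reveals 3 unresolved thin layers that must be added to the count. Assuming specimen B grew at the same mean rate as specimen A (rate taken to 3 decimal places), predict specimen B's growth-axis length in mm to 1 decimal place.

25657.1 mm

Specimen A: after corrections the count is 16712 − 12 + 3 = 16703 annual layers.
A: 29618.6 mm over 16703 years gives 29618.6 / 16703 ≈ 1.773 mm/yr.
For B, 1.773 mm/year × 14471 years = 25657.1 mm.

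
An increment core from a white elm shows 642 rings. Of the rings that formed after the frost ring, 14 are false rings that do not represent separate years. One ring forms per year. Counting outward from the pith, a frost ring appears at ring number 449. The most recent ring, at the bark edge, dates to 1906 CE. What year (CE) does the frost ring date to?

1727 CE

Between ring 449 and the bark edge there are 642 − 449 = 193 rings.
Excluding 14 false rings: 193 − 14 = 179.
Counting back 179 years from 1906 CE places the frost ring in 1906 − 179 = 1727 CE.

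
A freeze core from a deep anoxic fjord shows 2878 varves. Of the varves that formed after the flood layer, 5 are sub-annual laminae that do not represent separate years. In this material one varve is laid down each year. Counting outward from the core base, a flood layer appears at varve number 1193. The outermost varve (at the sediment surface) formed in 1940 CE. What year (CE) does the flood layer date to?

The flood layer sits at varve 1193 from the core base, so 2878 − 1193 = 1685 varves formed after it.
1685 − 5 false = 1680 true varves after the flood layer.
The varve at the sediment surface is 1940 CE, so the flood layer dates to 1940 − 1680 = 260 CE.

260 CE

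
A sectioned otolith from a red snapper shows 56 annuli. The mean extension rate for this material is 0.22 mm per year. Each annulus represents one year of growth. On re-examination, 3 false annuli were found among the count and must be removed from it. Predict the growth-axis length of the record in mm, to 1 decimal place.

11.7 mm

After corrections the count is 56 − 3 = 53 annuli.
53 years at 0.22 mm/year gives 0.22 × 53 = 11.7 mm.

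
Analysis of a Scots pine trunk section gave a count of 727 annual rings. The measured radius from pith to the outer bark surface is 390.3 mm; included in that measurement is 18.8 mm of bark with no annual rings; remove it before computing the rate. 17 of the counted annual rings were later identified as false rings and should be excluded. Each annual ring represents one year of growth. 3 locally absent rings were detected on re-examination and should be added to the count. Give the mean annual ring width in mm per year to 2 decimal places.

True annual ring count = 727 − 17 + 3 = 713.
Removing the 18.8 mm offcut leaves 390.3 − 18.8 = 371.5 mm.
371.5 mm over 713 years gives 371.5 / 713 ≈ 0.52 mm per year.

0.52 mm per year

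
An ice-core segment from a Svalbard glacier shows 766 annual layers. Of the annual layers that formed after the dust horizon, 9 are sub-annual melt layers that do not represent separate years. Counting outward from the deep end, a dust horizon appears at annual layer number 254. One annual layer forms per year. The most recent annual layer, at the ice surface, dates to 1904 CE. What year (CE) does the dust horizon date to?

1401 CE

766 − 254 = 512 annual layers lie beyond the dust horizon toward the ice surface.
Removing the 9 false annual layers leaves 512 − 9 = 503 true annual layers beyond the dust horizon.
The annual layer at the ice surface is 1904 CE, so the dust horizon dates to 1904 − 503 = 1401 CE.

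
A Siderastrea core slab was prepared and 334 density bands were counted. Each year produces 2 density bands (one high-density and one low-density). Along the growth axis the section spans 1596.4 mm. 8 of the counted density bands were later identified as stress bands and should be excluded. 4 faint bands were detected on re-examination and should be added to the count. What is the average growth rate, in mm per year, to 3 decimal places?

True density band count = 334 − 8 + 4 = 330.
Dividing by 2 density bands per year: 330 / 2 = 165 years.
Extension rate ≈ 1596.4 / 165 = 9.675 mm per year.

9.675 mm per year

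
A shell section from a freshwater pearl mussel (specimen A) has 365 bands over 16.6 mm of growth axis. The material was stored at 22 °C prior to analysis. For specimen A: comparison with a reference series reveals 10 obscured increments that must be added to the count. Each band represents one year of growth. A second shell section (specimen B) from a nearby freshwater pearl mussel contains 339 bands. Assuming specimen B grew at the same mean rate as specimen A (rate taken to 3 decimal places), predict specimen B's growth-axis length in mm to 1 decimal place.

Specimen A: after corrections the count is 365 + 10 = 375 bands.
A: Mean rate = 16.6 mm / 375 years ≈ 0.044 mm/year.
For B, 0.044 mm/year × 339 years = 14.9 mm.

14.9 mm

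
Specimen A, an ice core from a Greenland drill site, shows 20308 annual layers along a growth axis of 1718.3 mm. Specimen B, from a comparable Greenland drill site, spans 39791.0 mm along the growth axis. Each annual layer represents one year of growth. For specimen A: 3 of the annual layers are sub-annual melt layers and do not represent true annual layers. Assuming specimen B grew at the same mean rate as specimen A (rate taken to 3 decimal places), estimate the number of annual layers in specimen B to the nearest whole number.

468129 annual layers

Specimen A: correcting the raw count gives 20308 − 3 = 20305 true annual layers.
A: Extension rate ≈ 1718.3 / 20305 = 0.085 mm per year.
Specimen B: 39791.0 mm / 0.085 mm per year = 468129.41 years ≈ 468129 annual layers.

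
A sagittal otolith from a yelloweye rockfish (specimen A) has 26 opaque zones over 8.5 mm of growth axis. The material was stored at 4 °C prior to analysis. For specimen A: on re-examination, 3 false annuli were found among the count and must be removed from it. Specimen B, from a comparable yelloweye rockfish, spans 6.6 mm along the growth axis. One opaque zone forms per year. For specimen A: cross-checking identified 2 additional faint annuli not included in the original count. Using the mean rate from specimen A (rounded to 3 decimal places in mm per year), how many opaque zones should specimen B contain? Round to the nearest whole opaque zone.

Specimen A: adjusted count: 26 − 3 + 2 = 25 opaque zones.
A: Mean rate = 8.5 mm / 25 years ≈ 0.340 mm/year.
B spans 6.6 / 0.340 = 19.41 years ≈ 19 opaque zones.

19 opaque zones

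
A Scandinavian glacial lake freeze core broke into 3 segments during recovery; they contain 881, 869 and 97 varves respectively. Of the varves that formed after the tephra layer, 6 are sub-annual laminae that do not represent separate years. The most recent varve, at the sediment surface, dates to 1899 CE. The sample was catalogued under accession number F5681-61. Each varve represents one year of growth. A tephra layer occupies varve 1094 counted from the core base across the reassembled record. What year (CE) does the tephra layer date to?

1152 CE

Total varves = 881 + 869 + 97 = 1847.
The tephra layer sits at varve 1094 from the core base, so 1847 − 1094 = 753 varves formed after it.
Removing the 6 false varves leaves 753 − 6 = 747 true varves beyond the tephra layer.
The varve at the sediment surface is 1899 CE, so the tephra layer dates to 1899 − 747 = 1152 CE.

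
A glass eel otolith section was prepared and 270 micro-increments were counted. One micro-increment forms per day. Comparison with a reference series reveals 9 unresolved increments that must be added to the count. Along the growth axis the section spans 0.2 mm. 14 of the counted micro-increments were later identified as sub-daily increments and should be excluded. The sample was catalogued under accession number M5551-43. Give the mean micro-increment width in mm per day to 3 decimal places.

0.001 mm per day

After corrections the count is 270 − 14 + 9 = 265 micro-increments.
0.2 mm over 265 days gives 0.2 / 265 ≈ 0.001 mm per day.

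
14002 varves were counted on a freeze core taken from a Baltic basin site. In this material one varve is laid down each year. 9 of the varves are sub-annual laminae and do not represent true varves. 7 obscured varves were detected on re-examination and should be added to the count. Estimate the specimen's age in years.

14000 years

After corrections the count is 14002 − 9 + 7 = 14000 varves.
With a one-to-one varve periodicity this is 14000 years.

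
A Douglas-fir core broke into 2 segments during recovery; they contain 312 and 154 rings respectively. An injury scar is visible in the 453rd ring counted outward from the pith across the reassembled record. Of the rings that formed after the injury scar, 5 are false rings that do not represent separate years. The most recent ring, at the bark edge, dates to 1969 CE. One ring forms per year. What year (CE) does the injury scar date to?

1961 CE

Total rings = 312 + 154 = 466.
The injury scar sits at ring 453 from the pith, so 466 − 453 = 13 rings formed after it.
Removing the 5 false rings leaves 13 − 5 = 8 true rings beyond the injury scar.
1969 − 8 = 1961 CE.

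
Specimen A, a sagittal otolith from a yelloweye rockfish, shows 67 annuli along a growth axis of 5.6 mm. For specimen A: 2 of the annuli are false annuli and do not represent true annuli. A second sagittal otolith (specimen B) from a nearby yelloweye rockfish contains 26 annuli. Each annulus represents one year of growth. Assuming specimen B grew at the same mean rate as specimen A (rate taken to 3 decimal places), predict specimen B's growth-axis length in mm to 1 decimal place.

2.2 mm

Specimen A: true annulus count = 67 − 2 = 65.
A: 5.6 mm over 65 years gives 5.6 / 65 ≈ 0.086 mm/year.
For B, 0.086 mm/year × 26 years = 2.2 mm.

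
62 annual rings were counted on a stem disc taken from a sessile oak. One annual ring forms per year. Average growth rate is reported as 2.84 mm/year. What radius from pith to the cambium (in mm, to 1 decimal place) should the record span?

176.1 mm

62 years of growth are recorded.
62 years at 2.84 mm/year gives 2.84 × 62 = 176.1 mm.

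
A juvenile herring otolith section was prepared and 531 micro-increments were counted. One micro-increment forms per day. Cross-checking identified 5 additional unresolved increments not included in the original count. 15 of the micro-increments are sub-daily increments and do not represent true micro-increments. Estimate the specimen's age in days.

521 d

After corrections the count is 531 − 15 + 5 = 521 micro-increments.
With a one-to-one micro-increment periodicity this is 521 days.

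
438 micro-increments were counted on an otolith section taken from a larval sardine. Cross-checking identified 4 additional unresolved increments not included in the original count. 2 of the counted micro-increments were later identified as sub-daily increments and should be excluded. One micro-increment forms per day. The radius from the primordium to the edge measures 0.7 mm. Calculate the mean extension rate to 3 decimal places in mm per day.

0.002 mm per day

True micro-increment count = 438 − 2 + 4 = 440.
0.7 mm over 440 days gives 0.7 / 440 ≈ 0.002 mm per day.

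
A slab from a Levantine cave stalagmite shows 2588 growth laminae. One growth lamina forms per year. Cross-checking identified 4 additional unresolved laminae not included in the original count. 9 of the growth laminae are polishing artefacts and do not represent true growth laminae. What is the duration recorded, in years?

2583 years

Correcting the raw count gives 2588 − 9 + 4 = 2583 true growth laminae.
With a one-to-one growth lamina periodicity this is 2583 years.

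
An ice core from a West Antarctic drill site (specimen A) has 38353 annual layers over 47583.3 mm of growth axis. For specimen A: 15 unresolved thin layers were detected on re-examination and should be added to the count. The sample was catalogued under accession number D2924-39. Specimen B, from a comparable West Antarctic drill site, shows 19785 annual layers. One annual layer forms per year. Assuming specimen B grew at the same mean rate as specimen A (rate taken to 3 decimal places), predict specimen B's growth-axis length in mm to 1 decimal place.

Specimen A: adjusted count: 38353 + 15 = 38368 annual layers.
A: Mean rate = 47583.3 mm / 38368 years ≈ 1.240 mm per year.
For B, 1.240 mm/year × 19785 years = 24533.4 mm.

24533.4 mm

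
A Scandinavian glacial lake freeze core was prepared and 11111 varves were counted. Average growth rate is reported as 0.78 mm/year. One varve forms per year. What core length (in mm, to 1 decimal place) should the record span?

8666.6 mm

11111 years of growth are recorded.
Predicted length = 0.78 mm/year × 11111 years = 8666.6 mm.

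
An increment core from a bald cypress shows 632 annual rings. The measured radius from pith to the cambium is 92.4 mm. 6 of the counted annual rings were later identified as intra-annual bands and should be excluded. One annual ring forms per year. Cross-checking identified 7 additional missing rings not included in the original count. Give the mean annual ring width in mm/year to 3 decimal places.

0.146 mm/year

After corrections the count is 632 − 6 + 7 = 633 annual rings.
Mean rate = 92.4 mm / 633 years ≈ 0.146 mm/year.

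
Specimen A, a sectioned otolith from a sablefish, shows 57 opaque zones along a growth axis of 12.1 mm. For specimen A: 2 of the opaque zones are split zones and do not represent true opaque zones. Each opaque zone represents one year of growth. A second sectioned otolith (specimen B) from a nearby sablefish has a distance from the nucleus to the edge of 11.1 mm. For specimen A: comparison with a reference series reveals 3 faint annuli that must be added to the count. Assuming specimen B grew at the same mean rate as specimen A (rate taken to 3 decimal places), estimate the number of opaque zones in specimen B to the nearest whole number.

Specimen A: true opaque zone count = 57 − 2 + 3 = 58.
A: Extension rate ≈ 12.1 / 58 = 0.209 mm/year.
Specimen B: 11.1 mm / 0.209 mm per year = 53.11 years ≈ 53 opaque zones.

53 opaque zones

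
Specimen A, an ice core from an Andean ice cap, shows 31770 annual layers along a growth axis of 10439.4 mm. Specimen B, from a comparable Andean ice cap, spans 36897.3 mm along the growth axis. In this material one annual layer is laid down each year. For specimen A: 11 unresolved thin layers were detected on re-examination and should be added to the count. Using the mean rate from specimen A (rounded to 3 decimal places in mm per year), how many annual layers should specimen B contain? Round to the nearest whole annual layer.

Specimen A: correcting the raw count gives 31770 + 11 = 31781 true annual layers.
A: 10439.4 mm over 31781 years gives 10439.4 / 31781 ≈ 0.328 mm per year.
B spans 36897.3 / 0.328 = 112491.77 years ≈ 112492 annual layers.

112492 annual layers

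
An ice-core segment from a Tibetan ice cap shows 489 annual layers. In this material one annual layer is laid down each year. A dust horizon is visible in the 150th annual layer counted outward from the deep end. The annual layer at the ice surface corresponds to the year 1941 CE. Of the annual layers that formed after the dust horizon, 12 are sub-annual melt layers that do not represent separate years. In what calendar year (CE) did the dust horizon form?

The dust horizon sits at annual layer 150 from the deep end, so 489 − 150 = 339 annual layers formed after it.
339 − 12 false = 327 true annual layers after the dust horizon.
1941 − 327 = 1614 CE.

1614 CE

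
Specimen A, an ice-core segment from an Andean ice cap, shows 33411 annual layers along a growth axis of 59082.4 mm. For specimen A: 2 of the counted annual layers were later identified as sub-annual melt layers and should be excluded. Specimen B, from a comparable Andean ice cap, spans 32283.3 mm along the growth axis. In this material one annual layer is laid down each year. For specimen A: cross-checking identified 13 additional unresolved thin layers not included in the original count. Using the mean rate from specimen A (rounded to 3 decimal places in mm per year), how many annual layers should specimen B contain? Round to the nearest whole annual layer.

Specimen A: true annual layer count = 33411 − 2 + 13 = 33422.
A: Extension rate ≈ 59082.4 / 33422 = 1.768 mm per year.
Specimen B: 32283.3 mm / 1.768 mm per year = 18259.79 years ≈ 18260 annual layers.

18260 annual layers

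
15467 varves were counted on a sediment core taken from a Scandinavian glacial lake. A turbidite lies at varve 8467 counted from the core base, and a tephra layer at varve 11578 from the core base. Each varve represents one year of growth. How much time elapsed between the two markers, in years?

3111 years

Separation: 11578 − 8467 = 3111 varves.
One varve per year makes the interval 3111 years.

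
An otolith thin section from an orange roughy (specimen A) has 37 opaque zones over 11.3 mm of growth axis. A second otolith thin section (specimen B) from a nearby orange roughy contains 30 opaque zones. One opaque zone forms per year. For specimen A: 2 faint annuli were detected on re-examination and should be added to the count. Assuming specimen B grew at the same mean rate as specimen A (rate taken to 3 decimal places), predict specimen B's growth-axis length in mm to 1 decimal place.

8.7 mm

Specimen A: true opaque zone count = 37 + 2 = 39.
A: 11.3 mm over 39 years gives 11.3 / 39 ≈ 0.290 mm/year.
Length of B = 0.290 × 30 = 8.7 mm.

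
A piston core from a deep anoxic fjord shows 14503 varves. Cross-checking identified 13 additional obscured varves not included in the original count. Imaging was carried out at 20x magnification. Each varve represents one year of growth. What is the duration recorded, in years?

14516 yr

After corrections the count is 14503 + 13 = 14516 varves.
One varve per year makes the duration 14516 years.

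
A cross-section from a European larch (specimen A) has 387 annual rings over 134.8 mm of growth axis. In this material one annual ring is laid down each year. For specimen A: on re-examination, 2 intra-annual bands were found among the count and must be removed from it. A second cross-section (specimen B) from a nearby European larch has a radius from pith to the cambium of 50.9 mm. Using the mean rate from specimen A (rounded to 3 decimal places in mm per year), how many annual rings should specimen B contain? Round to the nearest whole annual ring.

145 annual rings

Specimen A: adjusted count: 387 − 2 = 385 annual rings.
A: Mean rate = 134.8 mm / 385 years ≈ 0.350 mm/year.
Specimen B: 50.9 mm / 0.350 mm per year = 145.43 years ≈ 145 annual rings.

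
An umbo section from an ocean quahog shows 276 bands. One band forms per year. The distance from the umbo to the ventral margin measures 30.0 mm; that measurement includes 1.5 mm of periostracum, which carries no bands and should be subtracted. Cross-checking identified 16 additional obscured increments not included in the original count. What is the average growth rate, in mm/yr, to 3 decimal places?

0.098 mm/yr

True band count = 276 + 16 = 292.
The growth record spans 30.0 − 1.5 = 28.5 mm.
Mean rate = 28.5 mm / 292 years ≈ 0.098 mm/yr.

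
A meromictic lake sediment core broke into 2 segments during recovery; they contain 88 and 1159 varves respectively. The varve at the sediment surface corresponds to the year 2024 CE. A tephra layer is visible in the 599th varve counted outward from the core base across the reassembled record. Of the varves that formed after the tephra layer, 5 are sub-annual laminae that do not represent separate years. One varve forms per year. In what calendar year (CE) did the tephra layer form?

Total varves = 88 + 1159 = 1247.
Between varve 599 and the sediment surface there are 1247 − 599 = 648 varves.
648 − 5 false = 643 true varves after the tephra layer.
2024 − 643 = 1381 CE.

1381 CE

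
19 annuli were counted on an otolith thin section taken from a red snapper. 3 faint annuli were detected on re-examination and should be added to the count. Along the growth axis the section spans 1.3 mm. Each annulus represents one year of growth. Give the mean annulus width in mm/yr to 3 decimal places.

Correcting the raw count gives 19 + 3 = 22 true annuli.
Extension rate ≈ 1.3 / 22 = 0.059 mm/yr.

0.059 mm/yr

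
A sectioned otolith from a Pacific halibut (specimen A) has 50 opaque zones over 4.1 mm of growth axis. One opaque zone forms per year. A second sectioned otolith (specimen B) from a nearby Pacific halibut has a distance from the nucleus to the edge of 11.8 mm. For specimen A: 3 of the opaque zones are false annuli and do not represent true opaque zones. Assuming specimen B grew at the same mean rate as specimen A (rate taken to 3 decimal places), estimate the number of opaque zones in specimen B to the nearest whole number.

Specimen A: true opaque zone count = 50 − 3 = 47.
A: Mean rate = 4.1 mm / 47 years ≈ 0.087 mm/year.
B spans 11.8 / 0.087 = 135.63 years ≈ 136 opaque zones.

136 opaque zones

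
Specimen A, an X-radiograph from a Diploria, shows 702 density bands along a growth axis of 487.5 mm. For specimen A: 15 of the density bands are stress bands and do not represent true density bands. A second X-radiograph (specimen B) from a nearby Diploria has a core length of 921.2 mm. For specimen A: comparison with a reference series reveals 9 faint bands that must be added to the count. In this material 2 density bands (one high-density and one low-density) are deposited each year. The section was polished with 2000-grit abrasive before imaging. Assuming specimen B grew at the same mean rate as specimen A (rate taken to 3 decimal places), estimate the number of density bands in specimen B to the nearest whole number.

Specimen A: correcting the raw count gives 702 − 15 + 9 = 696 true density bands.
Specimen A: with 2 density bands per year, 696 / 2 = 348 years.
A: 487.5 mm over 348 years gives 487.5 / 348 ≈ 1.401 mm per year.
For B, 921.2 / 1.401 = 657.53 years; at 2 density bands per year that is 657.53 × 2 ≈ 1315 density bands.

1315 density bands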